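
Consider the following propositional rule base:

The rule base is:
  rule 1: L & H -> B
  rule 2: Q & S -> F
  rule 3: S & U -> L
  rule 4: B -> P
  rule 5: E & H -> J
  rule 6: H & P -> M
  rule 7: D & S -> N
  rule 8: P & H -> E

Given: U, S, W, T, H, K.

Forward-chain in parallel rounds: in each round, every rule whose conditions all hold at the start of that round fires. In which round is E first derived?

[1] rule 3 [S & U -> L]. ⇒ new: L.
[2] rule 1 [L & H -> B]. ⇒ new: B.
[3] rule 4 [B -> P]. ⇒ new: P.
[4] rule 6 [H & P -> M]; rule 8 [P & H -> E]. ⇒ new: M, E.
E first appears in round 4.

4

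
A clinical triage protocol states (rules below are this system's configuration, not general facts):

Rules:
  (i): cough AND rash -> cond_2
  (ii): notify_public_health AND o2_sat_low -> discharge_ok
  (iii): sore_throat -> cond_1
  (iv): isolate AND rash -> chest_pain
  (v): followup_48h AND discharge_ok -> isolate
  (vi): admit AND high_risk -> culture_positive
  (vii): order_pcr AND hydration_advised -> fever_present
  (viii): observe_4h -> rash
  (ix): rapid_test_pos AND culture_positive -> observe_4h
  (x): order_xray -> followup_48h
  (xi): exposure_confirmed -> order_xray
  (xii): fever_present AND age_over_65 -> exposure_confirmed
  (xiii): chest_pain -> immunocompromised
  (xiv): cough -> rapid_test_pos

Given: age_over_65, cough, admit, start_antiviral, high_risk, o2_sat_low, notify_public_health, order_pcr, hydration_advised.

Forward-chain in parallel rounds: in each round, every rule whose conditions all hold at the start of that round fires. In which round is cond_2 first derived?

Round 1 — (ii), (vi), (vii), (xiv), derive discharge_ok, culture_positive, fever_present, rapid_test_pos.
Round 2 — (ix), (xii), derive observe_4h, exposure_confirmed.
Round 3 — (viii), (xi), derive rash, order_xray.
Round 4 — (i), (x), derive cond_2, followup_48h.
cond_2 first appears in round 4.

4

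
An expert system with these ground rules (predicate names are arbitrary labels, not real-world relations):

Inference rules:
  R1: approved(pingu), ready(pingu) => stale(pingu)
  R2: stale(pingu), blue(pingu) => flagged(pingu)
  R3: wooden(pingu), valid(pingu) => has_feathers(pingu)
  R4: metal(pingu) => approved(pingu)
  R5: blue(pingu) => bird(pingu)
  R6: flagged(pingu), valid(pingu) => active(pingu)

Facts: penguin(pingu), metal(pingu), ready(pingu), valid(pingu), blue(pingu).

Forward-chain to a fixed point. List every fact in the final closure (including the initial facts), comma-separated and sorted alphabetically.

Round 1: R4 [metal(pingu) => approved(pingu)]; R5 [blue(pingu) => bird(pingu)]. Adds approved(pingu), bird(pingu).
Round 2: R1 [approved(pingu), ready(pingu) => stale(pingu)]. Adds stale(pingu).
Round 3: R2 [stale(pingu), blue(pingu) => flagged(pingu)]. Adds flagged(pingu).
Round 4: R6 [flagged(pingu), valid(pingu) => active(pingu)]. Adds active(pingu).

active(pingu), approved(pingu), bird(pingu), blue(pingu), flagged(pingu), metal(pingu), penguin(pingu), ready(pingu), stale(pingu), valid(pingu)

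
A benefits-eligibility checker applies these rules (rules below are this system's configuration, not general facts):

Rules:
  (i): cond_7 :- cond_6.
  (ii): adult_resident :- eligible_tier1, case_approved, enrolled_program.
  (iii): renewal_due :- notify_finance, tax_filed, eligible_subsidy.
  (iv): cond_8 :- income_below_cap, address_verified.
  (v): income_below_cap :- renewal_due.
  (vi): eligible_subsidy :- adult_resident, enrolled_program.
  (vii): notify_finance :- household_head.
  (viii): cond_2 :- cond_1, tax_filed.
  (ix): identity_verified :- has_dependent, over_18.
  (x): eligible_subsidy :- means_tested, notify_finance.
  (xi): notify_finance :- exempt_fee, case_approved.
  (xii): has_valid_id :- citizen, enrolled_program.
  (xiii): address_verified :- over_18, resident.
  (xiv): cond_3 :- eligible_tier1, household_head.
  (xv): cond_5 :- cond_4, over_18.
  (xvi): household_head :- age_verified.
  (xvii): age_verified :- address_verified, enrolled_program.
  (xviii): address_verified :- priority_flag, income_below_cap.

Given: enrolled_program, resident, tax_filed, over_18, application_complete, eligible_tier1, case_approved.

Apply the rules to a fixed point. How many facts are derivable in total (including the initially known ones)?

17

[1] (ii) [adult_resident :- eligible_tier1, case_approved, enrolled_program.]; (xiii) [address_verified :- over_18, resident.]. ⇒ new: adult_resident, address_verified.
[2] (vi) [eligible_subsidy :- adult_resident, enrolled_program.]; (xvii) [age_verified :- address_verified, enrolled_program.]. ⇒ new: eligible_subsidy, age_verified.
[3] (xvi) [household_head :- age_verified.]. ⇒ new: household_head.
[4] (vii) [notify_finance :- household_head.]; (xiv) [cond_3 :- eligible_tier1, household_head.]. ⇒ new: notify_finance, cond_3.
[5] (iii) [renewal_due :- notify_finance, tax_filed, eligible_subsidy.]. ⇒ new: renewal_due.
[6] (v) [income_below_cap :- renewal_due.]. ⇒ new: income_below_cap.
[7] (iv) [cond_8 :- income_below_cap, address_verified.]. ⇒ new: cond_8.
Closure: {address_verified, adult_resident, age_verified, application_complete, case_approved, cond_3, cond_8, eligible_subsidy, eligible_tier1, enrolled_program, household_head, income_below_cap, notify_finance, over_18, renewal_due, resident, tax_filed} — 17 facts.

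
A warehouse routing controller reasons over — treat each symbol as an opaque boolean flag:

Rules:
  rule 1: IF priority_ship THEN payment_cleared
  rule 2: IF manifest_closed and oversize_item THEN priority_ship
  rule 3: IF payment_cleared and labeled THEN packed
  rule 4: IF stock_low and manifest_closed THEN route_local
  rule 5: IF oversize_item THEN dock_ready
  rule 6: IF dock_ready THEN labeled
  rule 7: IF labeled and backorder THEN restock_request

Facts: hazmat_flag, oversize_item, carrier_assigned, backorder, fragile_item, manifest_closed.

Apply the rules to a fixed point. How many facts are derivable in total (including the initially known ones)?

Round 1: rule 2 [IF manifest_closed and oversize_item THEN priority_ship]; rule 5 [IF oversize_item THEN dock_ready]. Adds priority_ship, dock_ready.
Round 2: rule 1 [IF priority_ship THEN payment_cleared]; rule 6 [IF dock_ready THEN labeled]. Adds payment_cleared, labeled.
Round 3: rule 3 [IF payment_cleared and labeled THEN packed]; rule 7 [IF labeled and backorder THEN restock_request]. Adds packed, restock_request.
Closure: {backorder, carrier_assigned, dock_ready, fragile_item, hazmat_flag, labeled, manifest_closed, oversize_item, packed, payment_cleared, priority_ship, restock_request} — 12 facts.

12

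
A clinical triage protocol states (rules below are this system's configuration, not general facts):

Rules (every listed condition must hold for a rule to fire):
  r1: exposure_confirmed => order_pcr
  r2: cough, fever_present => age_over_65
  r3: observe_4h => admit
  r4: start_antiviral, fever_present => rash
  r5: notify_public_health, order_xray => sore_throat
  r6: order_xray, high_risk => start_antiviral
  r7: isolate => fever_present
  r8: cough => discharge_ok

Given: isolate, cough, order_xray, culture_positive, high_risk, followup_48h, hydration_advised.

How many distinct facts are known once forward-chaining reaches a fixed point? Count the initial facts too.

Round 1: r6 [order_xray, high_risk => start_antiviral]; r7 [isolate => fever_present]; r8 [cough => discharge_ok]. New: start_antiviral, fever_present, discharge_ok.
Round 2: r2 [cough, fever_present => age_over_65]; r4 [start_antiviral, fever_present => rash]. New: age_over_65, rash.
Closure: {age_over_65, cough, culture_positive, discharge_ok, fever_present, followup_48h, high_risk, hydration_advised, isolate, order_xray, rash, start_antiviral} — 12 facts.

12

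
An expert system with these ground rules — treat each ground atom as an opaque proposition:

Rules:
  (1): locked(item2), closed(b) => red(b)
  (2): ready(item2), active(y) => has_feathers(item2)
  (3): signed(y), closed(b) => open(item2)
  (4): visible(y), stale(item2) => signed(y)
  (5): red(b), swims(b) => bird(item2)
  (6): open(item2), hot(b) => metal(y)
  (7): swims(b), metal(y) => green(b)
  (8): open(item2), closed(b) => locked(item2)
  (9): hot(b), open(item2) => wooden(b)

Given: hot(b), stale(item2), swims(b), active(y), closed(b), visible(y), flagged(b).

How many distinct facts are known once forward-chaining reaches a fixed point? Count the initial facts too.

Round 1 fires (4), giving signed(y).
Round 2 fires (3), giving open(item2).
Round 3 fires (6), (8), (9), giving metal(y), locked(item2), wooden(b).
Round 4 fires (1), (7), giving red(b), green(b).
Round 5 fires (5), giving bird(item2).
Closure: {active(y), bird(item2), closed(b), flagged(b), green(b), hot(b), locked(item2), metal(y), open(item2), red(b), signed(y), stale(item2), swims(b), visible(y), wooden(b)} — 15 facts.

15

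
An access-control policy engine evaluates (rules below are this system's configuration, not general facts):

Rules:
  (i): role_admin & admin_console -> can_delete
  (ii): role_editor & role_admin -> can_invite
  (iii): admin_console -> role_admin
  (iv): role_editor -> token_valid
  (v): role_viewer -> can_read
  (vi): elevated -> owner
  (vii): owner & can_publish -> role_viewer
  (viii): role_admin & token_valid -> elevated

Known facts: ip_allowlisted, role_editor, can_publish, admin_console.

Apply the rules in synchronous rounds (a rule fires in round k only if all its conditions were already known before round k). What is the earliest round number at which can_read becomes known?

Round 1: (iii) [admin_console -> role_admin]; (iv) [role_editor -> token_valid]. Adds role_admin, token_valid.
Round 2: (i) [role_admin & admin_console -> can_delete]; (ii) [role_editor & role_admin -> can_invite]; (viii) [role_admin & token_valid -> elevated]. Adds can_delete, can_invite, elevated.
Round 3: (vi) [elevated -> owner]. Adds owner.
Round 4: (vii) [owner & can_publish -> role_viewer]. Adds role_viewer.
Round 5: (v) [role_viewer -> can_read]. Adds can_read.
can_read first appears in round 5.

5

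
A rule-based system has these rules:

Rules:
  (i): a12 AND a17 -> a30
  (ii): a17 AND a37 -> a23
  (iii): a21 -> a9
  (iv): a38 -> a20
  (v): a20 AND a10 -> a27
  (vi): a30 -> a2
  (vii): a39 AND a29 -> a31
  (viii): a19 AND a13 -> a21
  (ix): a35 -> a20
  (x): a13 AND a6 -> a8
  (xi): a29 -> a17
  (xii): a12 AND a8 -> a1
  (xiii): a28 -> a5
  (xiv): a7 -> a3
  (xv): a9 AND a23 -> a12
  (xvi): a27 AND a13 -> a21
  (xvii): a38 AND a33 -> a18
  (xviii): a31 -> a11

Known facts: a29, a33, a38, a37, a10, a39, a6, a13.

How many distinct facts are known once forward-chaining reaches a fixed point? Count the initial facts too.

[1] (iv) [a38 -> a20]; (vii) [a39 AND a29 -> a31]; (x) [a13 AND a6 -> a8]; (xi) [a29 -> a17]; (xvii) [a38 AND a33 -> a18]. ⇒ new: a20, a31, a8, a17, a18.
[2] (ii) [a17 AND a37 -> a23]; (v) [a20 AND a10 -> a27]; (xviii) [a31 -> a11]. ⇒ new: a23, a27, a11.
[3] (xvi) [a27 AND a13 -> a21]. ⇒ new: a21.
[4] (iii) [a21 -> a9]. ⇒ new: a9.
[5] (xv) [a9 AND a23 -> a12]. ⇒ new: a12.
[6] (i) [a12 AND a17 -> a30]; (xii) [a12 AND a8 -> a1]. ⇒ new: a30, a1.
[7] (vi) [a30 -> a2]. ⇒ new: a2.
Closure: {a1, a10, a11, a12, a13, a17, a18, a2, a20, a21, a23, a27, a29, a30, a31, a33, a37, a38, a39, a6, a8, a9} — 22 facts.

22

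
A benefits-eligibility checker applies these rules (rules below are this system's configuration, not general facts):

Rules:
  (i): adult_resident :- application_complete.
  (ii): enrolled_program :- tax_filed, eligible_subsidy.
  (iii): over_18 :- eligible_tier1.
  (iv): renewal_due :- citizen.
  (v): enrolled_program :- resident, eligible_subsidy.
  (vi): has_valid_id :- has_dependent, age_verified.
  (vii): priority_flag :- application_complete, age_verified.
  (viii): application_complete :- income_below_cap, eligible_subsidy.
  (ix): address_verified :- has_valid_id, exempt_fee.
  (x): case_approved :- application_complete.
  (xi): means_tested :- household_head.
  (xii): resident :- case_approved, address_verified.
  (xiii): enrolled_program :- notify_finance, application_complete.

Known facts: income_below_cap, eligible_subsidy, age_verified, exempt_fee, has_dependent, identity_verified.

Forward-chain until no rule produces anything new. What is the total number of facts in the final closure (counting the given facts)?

Round 1: (vi) [has_valid_id :- has_dependent, age_verified.]; (viii) [application_complete :- income_below_cap, eligible_subsidy.]. New: has_valid_id, application_complete.
Round 2: (i) [adult_resident :- application_complete.]; (vii) [priority_flag :- application_complete, age_verified.]; (ix) [address_verified :- has_valid_id, exempt_fee.]; (x) [case_approved :- application_complete.]. New: adult_resident, priority_flag, address_verified, case_approved.
Round 3: (xii) [resident :- case_approved, address_verified.]. New: resident.
Round 4: (v) [enrolled_program :- resident, eligible_subsidy.]. New: enrolled_program.
Closure: {address_verified, adult_resident, age_verified, application_complete, case_approved, eligible_subsidy, enrolled_program, exempt_fee, has_dependent, has_valid_id, identity_verified, income_below_cap, priority_flag, resident} — 14 facts.

14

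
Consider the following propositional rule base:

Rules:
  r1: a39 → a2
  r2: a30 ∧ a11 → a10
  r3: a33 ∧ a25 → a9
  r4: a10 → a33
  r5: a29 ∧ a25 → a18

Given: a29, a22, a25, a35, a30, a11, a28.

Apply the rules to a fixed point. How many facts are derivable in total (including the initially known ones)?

Round 1: r2 [a30 ∧ a11 → a10]; r5 [a29 ∧ a25 → a18]. Adds a10, a18.
Round 2: r4 [a10 → a33]. Adds a33.
Round 3: r3 [a33 ∧ a25 → a9]. Adds a9.
Closure: {a10, a11, a18, a22, a25, a28, a29, a30, a33, a35, a9} — 11 facts.

11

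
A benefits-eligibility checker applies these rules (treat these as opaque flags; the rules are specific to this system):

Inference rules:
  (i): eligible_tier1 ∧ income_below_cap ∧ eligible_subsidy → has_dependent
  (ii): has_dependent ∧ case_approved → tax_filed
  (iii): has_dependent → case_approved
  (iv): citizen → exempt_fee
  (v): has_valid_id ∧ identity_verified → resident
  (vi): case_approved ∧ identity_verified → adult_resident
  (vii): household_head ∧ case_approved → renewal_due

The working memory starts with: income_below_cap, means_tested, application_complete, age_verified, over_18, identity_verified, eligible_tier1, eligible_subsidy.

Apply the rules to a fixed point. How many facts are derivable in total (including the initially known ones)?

12

Round 1 fires (i), giving has_dependent.
Round 2 fires (iii), giving case_approved.
Round 3 fires (ii), (vi), giving tax_filed, adult_resident.
Closure: {adult_resident, age_verified, application_complete, case_approved, eligible_subsidy, eligible_tier1, has_dependent, identity_verified, income_below_cap, means_tested, over_18, tax_filed} — 12 facts.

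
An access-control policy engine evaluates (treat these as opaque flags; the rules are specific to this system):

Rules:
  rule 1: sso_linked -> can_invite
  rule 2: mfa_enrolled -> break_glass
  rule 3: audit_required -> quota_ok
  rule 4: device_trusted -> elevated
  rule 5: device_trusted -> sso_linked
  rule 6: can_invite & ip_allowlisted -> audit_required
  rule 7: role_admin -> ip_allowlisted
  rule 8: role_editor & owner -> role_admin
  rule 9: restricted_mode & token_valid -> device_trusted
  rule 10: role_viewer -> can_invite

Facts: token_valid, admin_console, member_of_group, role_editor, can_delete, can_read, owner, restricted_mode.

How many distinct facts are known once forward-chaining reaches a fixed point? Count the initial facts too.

16

Round 1: rule 8 [role_editor & owner -> role_admin]; rule 9 [restricted_mode & token_valid -> device_trusted]. Adds role_admin, device_trusted.
Round 2: rule 4 [device_trusted -> elevated]; rule 5 [device_trusted -> sso_linked]; rule 7 [role_admin -> ip_allowlisted]. Adds elevated, sso_linked, ip_allowlisted.
Round 3: rule 1 [sso_linked -> can_invite]. Adds can_invite.
Round 4: rule 6 [can_invite & ip_allowlisted -> audit_required]. Adds audit_required.
Round 5: rule 3 [audit_required -> quota_ok]. Adds quota_ok.
Closure: {admin_console, audit_required, can_delete, can_invite, can_read, device_trusted, elevated, ip_allowlisted, member_of_group, owner, quota_ok, restricted_mode, role_admin, role_editor, sso_linked, token_valid} — 16 facts.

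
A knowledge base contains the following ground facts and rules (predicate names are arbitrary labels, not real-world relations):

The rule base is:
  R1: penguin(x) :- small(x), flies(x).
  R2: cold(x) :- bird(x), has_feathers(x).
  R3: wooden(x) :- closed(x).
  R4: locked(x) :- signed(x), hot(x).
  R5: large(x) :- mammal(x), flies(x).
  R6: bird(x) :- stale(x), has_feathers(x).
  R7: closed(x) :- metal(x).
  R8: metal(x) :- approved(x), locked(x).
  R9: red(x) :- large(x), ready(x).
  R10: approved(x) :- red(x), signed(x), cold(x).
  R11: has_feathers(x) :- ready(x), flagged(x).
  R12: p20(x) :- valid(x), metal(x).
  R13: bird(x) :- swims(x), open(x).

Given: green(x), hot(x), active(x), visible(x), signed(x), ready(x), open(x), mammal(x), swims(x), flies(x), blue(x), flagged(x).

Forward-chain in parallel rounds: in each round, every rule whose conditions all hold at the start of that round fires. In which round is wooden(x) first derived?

Round 1: R4 [locked(x) :- signed(x), hot(x).]; R5 [large(x) :- mammal(x), flies(x).]; R11 [has_feathers(x) :- ready(x), flagged(x).]; R13 [bird(x) :- swims(x), open(x).]. Adds locked(x), large(x), has_feathers(x), bird(x).
Round 2: R2 [cold(x) :- bird(x), has_feathers(x).]; R9 [red(x) :- large(x), ready(x).]. Adds cold(x), red(x).
Round 3: R10 [approved(x) :- red(x), signed(x), cold(x).]. Adds approved(x).
Round 4: R8 [metal(x) :- approved(x), locked(x).]. Adds metal(x).
Round 5: R7 [closed(x) :- metal(x).]. Adds closed(x).
Round 6: R3 [wooden(x) :- closed(x).]. Adds wooden(x).
wooden(x) first appears in round 6.

6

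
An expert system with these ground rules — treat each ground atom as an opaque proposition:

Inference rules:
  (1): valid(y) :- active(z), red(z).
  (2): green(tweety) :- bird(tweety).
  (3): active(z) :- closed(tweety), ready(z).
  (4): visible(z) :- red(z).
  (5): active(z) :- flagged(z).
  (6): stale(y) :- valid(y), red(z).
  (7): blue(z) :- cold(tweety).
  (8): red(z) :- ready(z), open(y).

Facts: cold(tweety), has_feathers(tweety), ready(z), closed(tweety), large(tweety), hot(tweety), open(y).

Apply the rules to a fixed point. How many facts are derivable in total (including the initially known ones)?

13

[1] (3) [active(z) :- closed(tweety), ready(z).]; (7) [blue(z) :- cold(tweety).]; (8) [red(z) :- ready(z), open(y).]. ⇒ new: active(z), blue(z), red(z).
[2] (1) [valid(y) :- active(z), red(z).]; (4) [visible(z) :- red(z).]. ⇒ new: valid(y), visible(z).
[3] (6) [stale(y) :- valid(y), red(z).]. ⇒ new: stale(y).
Closure: {active(z), blue(z), closed(tweety), cold(tweety), has_feathers(tweety), hot(tweety), large(tweety), open(y), ready(z), red(z), stale(y), valid(y), visible(z)} — 13 facts.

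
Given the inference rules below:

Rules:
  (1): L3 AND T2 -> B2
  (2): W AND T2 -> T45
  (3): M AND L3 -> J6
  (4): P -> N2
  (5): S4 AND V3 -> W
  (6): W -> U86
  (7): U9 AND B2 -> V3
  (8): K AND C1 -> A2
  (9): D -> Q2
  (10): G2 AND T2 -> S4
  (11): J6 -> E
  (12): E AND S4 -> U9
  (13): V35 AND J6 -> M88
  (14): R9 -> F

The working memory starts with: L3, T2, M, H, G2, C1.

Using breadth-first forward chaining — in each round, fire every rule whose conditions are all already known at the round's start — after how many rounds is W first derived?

5

Round 1 fires (1), (3), (10), giving B2, J6, S4.
Round 2 fires (11), giving E.
Round 3 fires (12), giving U9.
Round 4 fires (7), giving V3.
Round 5 fires (5), giving W.
W first appears in round 5.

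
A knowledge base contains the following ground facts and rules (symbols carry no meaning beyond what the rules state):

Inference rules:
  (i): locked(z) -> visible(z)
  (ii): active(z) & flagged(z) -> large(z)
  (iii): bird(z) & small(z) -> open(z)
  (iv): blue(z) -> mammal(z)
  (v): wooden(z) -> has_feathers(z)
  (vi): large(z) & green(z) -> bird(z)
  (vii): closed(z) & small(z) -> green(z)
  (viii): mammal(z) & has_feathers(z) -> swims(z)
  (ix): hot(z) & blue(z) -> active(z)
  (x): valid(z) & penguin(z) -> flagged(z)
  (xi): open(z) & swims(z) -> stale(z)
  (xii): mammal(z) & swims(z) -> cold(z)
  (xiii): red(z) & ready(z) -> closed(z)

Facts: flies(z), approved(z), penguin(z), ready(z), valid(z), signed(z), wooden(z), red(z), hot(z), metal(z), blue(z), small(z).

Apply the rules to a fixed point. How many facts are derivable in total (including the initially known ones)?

24

[1] (iv) [blue(z) -> mammal(z)]; (v) [wooden(z) -> has_feathers(z)]; (ix) [hot(z) & blue(z) -> active(z)]; (x) [valid(z) & penguin(z) -> flagged(z)]; (xiii) [red(z) & ready(z) -> closed(z)]. ⇒ new: mammal(z), has_feathers(z), active(z), flagged(z), closed(z).
[2] (ii) [active(z) & flagged(z) -> large(z)]; (vii) [closed(z) & small(z) -> green(z)]; (viii) [mammal(z) & has_feathers(z) -> swims(z)]. ⇒ new: large(z), green(z), swims(z).
[3] (vi) [large(z) & green(z) -> bird(z)]; (xii) [mammal(z) & swims(z) -> cold(z)]. ⇒ new: bird(z), cold(z).
[4] (iii) [bird(z) & small(z) -> open(z)]. ⇒ new: open(z).
[5] (xi) [open(z) & swims(z) -> stale(z)]. ⇒ new: stale(z).
Closure: {active(z), approved(z), bird(z), blue(z), closed(z), cold(z), flagged(z), flies(z), green(z), has_feathers(z), hot(z), large(z), mammal(z), metal(z), open(z), penguin(z), ready(z), red(z), signed(z), small(z), stale(z), swims(z), valid(z), wooden(z)} — 24 facts.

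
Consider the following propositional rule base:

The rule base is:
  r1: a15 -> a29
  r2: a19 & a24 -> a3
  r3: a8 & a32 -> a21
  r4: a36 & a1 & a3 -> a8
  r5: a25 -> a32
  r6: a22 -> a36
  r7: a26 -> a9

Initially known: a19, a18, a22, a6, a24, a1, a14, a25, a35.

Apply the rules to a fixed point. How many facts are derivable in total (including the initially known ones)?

14

Round 1 fires r2, r5, r6, giving a3, a32, a36.
Round 2 fires r4, giving a8.
Round 3 fires r3, giving a21.
Closure: {a1, a14, a18, a19, a21, a22, a24, a25, a3, a32, a35, a36, a6, a8} — 14 facts.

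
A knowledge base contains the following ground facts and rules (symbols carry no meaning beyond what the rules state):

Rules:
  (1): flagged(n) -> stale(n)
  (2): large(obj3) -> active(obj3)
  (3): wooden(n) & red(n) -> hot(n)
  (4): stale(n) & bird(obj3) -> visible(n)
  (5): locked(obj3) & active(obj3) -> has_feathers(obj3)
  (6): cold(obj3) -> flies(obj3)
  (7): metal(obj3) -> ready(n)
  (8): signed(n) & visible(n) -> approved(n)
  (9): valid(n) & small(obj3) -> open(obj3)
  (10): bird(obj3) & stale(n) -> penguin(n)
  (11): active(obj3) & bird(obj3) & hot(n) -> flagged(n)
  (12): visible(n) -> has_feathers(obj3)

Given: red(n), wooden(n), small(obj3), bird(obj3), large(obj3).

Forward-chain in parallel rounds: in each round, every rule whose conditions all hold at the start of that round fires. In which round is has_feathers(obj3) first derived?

Round 1: (2) [large(obj3) -> active(obj3)]; (3) [wooden(n) & red(n) -> hot(n)]. New: active(obj3), hot(n).
Round 2: (11) [active(obj3) & bird(obj3) & hot(n) -> flagged(n)]. New: flagged(n).
Round 3: (1) [flagged(n) -> stale(n)]. New: stale(n).
Round 4: (4) [stale(n) & bird(obj3) -> visible(n)]; (10) [bird(obj3) & stale(n) -> penguin(n)]. New: visible(n), penguin(n).
Round 5: (12) [visible(n) -> has_feathers(obj3)]. New: has_feathers(obj3).
has_feathers(obj3) first appears in round 5.

5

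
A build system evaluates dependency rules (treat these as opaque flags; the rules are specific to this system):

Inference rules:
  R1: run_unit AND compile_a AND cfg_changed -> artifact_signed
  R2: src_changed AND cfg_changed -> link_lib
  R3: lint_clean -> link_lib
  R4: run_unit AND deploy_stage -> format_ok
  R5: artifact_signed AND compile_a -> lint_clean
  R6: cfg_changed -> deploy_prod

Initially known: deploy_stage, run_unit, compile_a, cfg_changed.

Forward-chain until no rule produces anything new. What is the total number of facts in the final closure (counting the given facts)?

Round 1: R1 [run_unit AND compile_a AND cfg_changed -> artifact_signed]; R4 [run_unit AND deploy_stage -> format_ok]; R6 [cfg_changed -> deploy_prod]. New: artifact_signed, format_ok, deploy_prod.
Round 2: R5 [artifact_signed AND compile_a -> lint_clean]. New: lint_clean.
Round 3: R3 [lint_clean -> link_lib]. New: link_lib.
Closure: {artifact_signed, cfg_changed, compile_a, deploy_prod, deploy_stage, format_ok, link_lib, lint_clean, run_unit} — 9 facts.

9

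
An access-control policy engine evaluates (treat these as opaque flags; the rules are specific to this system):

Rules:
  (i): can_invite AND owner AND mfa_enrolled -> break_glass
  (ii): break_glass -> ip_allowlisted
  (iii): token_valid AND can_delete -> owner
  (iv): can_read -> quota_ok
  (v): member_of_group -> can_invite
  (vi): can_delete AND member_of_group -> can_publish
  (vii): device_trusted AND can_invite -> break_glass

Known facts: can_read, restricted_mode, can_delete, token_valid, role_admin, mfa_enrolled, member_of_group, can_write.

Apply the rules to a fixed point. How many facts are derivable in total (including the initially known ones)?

14

Round 1: (iii) [token_valid AND can_delete -> owner]; (iv) [can_read -> quota_ok]; (v) [member_of_group -> can_invite]; (vi) [can_delete AND member_of_group -> can_publish]. New: owner, quota_ok, can_invite, can_publish.
Round 2: (i) [can_invite AND owner AND mfa_enrolled -> break_glass]. New: break_glass.
Round 3: (ii) [break_glass -> ip_allowlisted]. New: ip_allowlisted.
Closure: {break_glass, can_delete, can_invite, can_publish, can_read, can_write, ip_allowlisted, member_of_group, mfa_enrolled, owner, quota_ok, restricted_mode, role_admin, token_valid} — 14 facts.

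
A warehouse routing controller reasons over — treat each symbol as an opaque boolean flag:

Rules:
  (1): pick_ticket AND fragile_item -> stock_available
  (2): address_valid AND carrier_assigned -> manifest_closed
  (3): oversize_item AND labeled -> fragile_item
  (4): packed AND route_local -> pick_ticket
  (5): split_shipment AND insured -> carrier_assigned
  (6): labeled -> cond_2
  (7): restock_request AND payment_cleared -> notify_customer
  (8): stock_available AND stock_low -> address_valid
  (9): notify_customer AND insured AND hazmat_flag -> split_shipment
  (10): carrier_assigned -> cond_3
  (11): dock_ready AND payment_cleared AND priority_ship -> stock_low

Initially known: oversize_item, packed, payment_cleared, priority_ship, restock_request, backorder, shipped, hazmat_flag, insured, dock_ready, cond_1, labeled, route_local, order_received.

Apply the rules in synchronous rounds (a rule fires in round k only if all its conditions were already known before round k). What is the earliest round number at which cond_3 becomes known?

4

Round 1 — (3), (4), (6), (7), (11), derive fragile_item, pick_ticket, cond_2, notify_customer, stock_low.
Round 2 — (1), (9), derive stock_available, split_shipment.
Round 3 — (5), (8), derive carrier_assigned, address_valid.
Round 4 — (2), (10), derive manifest_closed, cond_3.
cond_3 first appears in round 4.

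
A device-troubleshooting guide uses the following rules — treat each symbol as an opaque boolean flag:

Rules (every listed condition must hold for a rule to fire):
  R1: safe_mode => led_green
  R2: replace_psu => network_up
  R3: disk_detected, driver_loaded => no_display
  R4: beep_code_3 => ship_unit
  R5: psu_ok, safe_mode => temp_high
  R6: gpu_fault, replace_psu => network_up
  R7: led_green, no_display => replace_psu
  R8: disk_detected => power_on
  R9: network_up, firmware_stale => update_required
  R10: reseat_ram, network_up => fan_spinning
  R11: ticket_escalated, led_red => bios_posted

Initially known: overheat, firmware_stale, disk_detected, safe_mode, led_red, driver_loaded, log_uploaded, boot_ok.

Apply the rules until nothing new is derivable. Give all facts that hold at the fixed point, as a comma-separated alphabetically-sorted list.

boot_ok, disk_detected, driver_loaded, firmware_stale, led_green, led_red, log_uploaded, network_up, no_display, overheat, power_on, replace_psu, safe_mode, update_required

Round 1: R1 [safe_mode => led_green]; R3 [disk_detected, driver_loaded => no_display]; R8 [disk_detected => power_on]. New: led_green, no_display, power_on.
Round 2: R7 [led_green, no_display => replace_psu]. New: replace_psu.
Round 3: R2 [replace_psu => network_up]. New: network_up.
Round 4: R9 [network_up, firmware_stale => update_required]. New: update_required.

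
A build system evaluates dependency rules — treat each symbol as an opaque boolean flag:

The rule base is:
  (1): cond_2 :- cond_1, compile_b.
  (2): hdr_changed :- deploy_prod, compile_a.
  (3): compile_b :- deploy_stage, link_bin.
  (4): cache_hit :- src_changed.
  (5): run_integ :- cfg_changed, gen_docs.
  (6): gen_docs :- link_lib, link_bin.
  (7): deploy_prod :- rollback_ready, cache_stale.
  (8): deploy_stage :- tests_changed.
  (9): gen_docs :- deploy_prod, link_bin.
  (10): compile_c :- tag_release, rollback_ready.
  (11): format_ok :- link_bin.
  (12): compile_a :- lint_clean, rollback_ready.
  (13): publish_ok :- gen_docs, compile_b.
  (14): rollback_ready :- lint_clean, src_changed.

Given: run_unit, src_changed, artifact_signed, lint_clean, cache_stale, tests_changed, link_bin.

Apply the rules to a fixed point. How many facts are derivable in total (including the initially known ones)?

[1] (4) [cache_hit :- src_changed.]; (8) [deploy_stage :- tests_changed.]; (11) [format_ok :- link_bin.]; (14) [rollback_ready :- lint_clean, src_changed.]. ⇒ new: cache_hit, deploy_stage, format_ok, rollback_ready.
[2] (3) [compile_b :- deploy_stage, link_bin.]; (7) [deploy_prod :- rollback_ready, cache_stale.]; (12) [compile_a :- lint_clean, rollback_ready.]. ⇒ new: compile_b, deploy_prod, compile_a.
[3] (2) [hdr_changed :- deploy_prod, compile_a.]; (9) [gen_docs :- deploy_prod, link_bin.]. ⇒ new: hdr_changed, gen_docs.
[4] (13) [publish_ok :- gen_docs, compile_b.]. ⇒ new: publish_ok.
Closure: {artifact_signed, cache_hit, cache_stale, compile_a, compile_b, deploy_prod, deploy_stage, format_ok, gen_docs, hdr_changed, link_bin, lint_clean, publish_ok, rollback_ready, run_unit, src_changed, tests_changed} — 17 facts.

17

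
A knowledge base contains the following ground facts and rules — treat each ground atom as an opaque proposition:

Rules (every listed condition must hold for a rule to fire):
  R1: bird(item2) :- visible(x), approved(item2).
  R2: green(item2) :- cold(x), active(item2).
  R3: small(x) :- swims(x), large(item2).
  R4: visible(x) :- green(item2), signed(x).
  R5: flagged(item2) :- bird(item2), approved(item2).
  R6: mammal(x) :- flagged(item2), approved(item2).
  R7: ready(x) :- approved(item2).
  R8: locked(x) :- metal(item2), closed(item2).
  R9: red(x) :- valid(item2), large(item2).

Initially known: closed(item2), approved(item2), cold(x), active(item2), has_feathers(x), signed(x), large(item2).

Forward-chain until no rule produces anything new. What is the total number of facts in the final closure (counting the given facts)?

Round 1: R2 [green(item2) :- cold(x), active(item2).]; R7 [ready(x) :- approved(item2).]. Adds green(item2), ready(x).
Round 2: R4 [visible(x) :- green(item2), signed(x).]. Adds visible(x).
Round 3: R1 [bird(item2) :- visible(x), approved(item2).]. Adds bird(item2).
Round 4: R5 [flagged(item2) :- bird(item2), approved(item2).]. Adds flagged(item2).
Round 5: R6 [mammal(x) :- flagged(item2), approved(item2).]. Adds mammal(x).
Closure: {active(item2), approved(item2), bird(item2), closed(item2), cold(x), flagged(item2), green(item2), has_feathers(x), large(item2), mammal(x), ready(x), signed(x), visible(x)} — 13 facts.

13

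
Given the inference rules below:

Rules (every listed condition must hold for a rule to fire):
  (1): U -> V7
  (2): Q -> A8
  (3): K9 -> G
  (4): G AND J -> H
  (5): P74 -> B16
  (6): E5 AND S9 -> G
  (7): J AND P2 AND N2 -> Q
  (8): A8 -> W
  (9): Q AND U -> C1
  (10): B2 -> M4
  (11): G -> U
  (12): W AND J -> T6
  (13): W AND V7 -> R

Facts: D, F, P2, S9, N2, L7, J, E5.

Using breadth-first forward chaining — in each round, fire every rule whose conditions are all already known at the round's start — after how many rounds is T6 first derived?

[1] (6) [E5 AND S9 -> G]; (7) [J AND P2 AND N2 -> Q]. ⇒ new: G, Q.
[2] (2) [Q -> A8]; (4) [G AND J -> H]; (11) [G -> U]. ⇒ new: A8, H, U.
[3] (1) [U -> V7]; (8) [A8 -> W]; (9) [Q AND U -> C1]. ⇒ new: V7, W, C1.
[4] (12) [W AND J -> T6]; (13) [W AND V7 -> R]. ⇒ new: T6, R.
T6 first appears in round 4.

4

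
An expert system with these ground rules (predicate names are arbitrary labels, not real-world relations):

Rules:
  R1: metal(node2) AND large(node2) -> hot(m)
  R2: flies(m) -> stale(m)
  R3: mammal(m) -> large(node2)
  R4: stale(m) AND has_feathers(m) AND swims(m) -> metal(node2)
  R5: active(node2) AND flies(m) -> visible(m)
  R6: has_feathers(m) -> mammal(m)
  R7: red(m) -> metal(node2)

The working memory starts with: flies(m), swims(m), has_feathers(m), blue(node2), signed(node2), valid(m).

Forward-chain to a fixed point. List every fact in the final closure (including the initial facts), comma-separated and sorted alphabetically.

blue(node2), flies(m), has_feathers(m), hot(m), large(node2), mammal(m), metal(node2), signed(node2), stale(m), swims(m), valid(m)

Round 1 — R2, R6, derive stale(m), mammal(m).
Round 2 — R3, R4, derive large(node2), metal(node2).
Round 3 — R1, derive hot(m).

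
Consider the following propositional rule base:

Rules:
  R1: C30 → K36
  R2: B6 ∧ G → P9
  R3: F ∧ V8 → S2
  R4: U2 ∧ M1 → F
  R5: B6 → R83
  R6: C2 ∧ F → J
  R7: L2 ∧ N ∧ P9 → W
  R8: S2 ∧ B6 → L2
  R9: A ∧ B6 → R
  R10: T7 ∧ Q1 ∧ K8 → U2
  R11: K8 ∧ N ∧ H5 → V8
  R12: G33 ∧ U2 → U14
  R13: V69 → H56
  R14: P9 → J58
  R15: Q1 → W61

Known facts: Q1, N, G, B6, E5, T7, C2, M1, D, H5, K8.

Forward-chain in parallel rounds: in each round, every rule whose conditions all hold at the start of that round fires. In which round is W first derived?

5

Round 1 — R2, R5, R10, R11, R15, derive P9, R83, U2, V8, W61.
Round 2 — R4, R14, derive F, J58.
Round 3 — R3, R6, derive S2, J.
Round 4 — R8, derive L2.
Round 5 — R7, derive W.
W first appears in round 5.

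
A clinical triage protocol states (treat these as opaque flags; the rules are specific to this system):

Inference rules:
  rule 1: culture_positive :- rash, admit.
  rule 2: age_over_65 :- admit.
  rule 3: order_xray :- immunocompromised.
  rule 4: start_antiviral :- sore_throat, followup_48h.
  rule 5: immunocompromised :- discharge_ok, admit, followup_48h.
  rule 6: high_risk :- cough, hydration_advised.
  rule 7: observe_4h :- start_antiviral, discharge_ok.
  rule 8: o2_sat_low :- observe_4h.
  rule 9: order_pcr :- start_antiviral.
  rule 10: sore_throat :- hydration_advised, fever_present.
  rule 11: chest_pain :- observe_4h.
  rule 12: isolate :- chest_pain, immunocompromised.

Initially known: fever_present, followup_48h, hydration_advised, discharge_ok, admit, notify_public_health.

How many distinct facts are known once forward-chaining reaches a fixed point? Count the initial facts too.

16

Round 1: rule 2 [age_over_65 :- admit.]; rule 5 [immunocompromised :- discharge_ok, admit, followup_48h.]; rule 10 [sore_throat :- hydration_advised, fever_present.]. New: age_over_65, immunocompromised, sore_throat.
Round 2: rule 3 [order_xray :- immunocompromised.]; rule 4 [start_antiviral :- sore_throat, followup_48h.]. New: order_xray, start_antiviral.
Round 3: rule 7 [observe_4h :- start_antiviral, discharge_ok.]; rule 9 [order_pcr :- start_antiviral.]. New: observe_4h, order_pcr.
Round 4: rule 8 [o2_sat_low :- observe_4h.]; rule 11 [chest_pain :- observe_4h.]. New: o2_sat_low, chest_pain.
Round 5: rule 12 [isolate :- chest_pain, immunocompromised.]. New: isolate.
Closure: {admit, age_over_65, chest_pain, discharge_ok, fever_present, followup_48h, hydration_advised, immunocompromised, isolate, notify_public_health, o2_sat_low, observe_4h, order_pcr, order_xray, sore_throat, start_antiviral} — 16 facts.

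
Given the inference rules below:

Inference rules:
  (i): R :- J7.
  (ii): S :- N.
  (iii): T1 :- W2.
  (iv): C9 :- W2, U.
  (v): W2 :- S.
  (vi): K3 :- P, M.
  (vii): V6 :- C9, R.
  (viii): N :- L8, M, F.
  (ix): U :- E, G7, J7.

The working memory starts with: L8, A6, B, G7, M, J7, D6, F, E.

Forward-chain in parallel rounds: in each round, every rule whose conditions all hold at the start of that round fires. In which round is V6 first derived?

5

Round 1: (i) [R :- J7.]; (viii) [N :- L8, M, F.]; (ix) [U :- E, G7, J7.]. Adds R, N, U.
Round 2: (ii) [S :- N.]. Adds S.
Round 3: (v) [W2 :- S.]. Adds W2.
Round 4: (iii) [T1 :- W2.]; (iv) [C9 :- W2, U.]. Adds T1, C9.
Round 5: (vii) [V6 :- C9, R.]. Adds V6.
V6 first appears in round 5.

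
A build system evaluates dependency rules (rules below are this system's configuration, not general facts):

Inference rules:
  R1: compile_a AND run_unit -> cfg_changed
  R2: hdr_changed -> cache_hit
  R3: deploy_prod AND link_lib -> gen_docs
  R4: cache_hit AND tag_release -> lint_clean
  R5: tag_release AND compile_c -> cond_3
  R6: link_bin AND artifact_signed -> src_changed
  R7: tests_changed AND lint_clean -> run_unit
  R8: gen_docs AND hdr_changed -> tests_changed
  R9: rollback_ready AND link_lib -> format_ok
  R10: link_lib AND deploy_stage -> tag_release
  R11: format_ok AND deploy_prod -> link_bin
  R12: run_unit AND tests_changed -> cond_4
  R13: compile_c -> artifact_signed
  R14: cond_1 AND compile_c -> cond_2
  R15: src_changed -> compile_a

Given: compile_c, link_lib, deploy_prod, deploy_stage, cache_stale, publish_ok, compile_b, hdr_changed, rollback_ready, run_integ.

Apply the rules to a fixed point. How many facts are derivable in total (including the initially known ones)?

Round 1: R2 [hdr_changed -> cache_hit]; R3 [deploy_prod AND link_lib -> gen_docs]; R9 [rollback_ready AND link_lib -> format_ok]; R10 [link_lib AND deploy_stage -> tag_release]; R13 [compile_c -> artifact_signed]. New: cache_hit, gen_docs, format_ok, tag_release, artifact_signed.
Round 2: R4 [cache_hit AND tag_release -> lint_clean]; R5 [tag_release AND compile_c -> cond_3]; R8 [gen_docs AND hdr_changed -> tests_changed]; R11 [format_ok AND deploy_prod -> link_bin]. New: lint_clean, cond_3, tests_changed, link_bin.
Round 3: R6 [link_bin AND artifact_signed -> src_changed]; R7 [tests_changed AND lint_clean -> run_unit]. New: src_changed, run_unit.
Round 4: R12 [run_unit AND tests_changed -> cond_4]; R15 [src_changed -> compile_a]. New: cond_4, compile_a.
Round 5: R1 [compile_a AND run_unit -> cfg_changed]. New: cfg_changed.
Closure: {artifact_signed, cache_hit, cache_stale, cfg_changed, compile_a, compile_b, compile_c, cond_3, cond_4, deploy_prod, deploy_stage, format_ok, gen_docs, hdr_changed, link_bin, link_lib, lint_clean, publish_ok, rollback_ready, run_integ, run_unit, src_changed, tag_release, tests_changed} — 24 facts.

24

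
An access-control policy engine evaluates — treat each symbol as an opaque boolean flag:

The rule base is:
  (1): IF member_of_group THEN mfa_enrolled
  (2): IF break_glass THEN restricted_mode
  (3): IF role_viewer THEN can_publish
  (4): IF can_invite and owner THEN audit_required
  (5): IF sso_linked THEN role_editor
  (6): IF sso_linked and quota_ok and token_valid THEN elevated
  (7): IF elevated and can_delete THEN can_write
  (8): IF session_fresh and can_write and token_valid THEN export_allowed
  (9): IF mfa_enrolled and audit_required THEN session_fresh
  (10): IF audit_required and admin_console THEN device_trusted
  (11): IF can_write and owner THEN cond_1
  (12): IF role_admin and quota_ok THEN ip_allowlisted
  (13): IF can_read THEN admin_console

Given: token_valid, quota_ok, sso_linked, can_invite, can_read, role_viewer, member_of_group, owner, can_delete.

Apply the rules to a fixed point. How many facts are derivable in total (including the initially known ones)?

Round 1 — (1), (3), (4), (5), (6), (13), derive mfa_enrolled, can_publish, audit_required, role_editor, elevated, admin_console.
Round 2 — (7), (9), (10), derive can_write, session_fresh, device_trusted.
Round 3 — (8), (11), derive export_allowed, cond_1.
Closure: {admin_console, audit_required, can_delete, can_invite, can_publish, can_read, can_write, cond_1, device_trusted, elevated, export_allowed, member_of_group, mfa_enrolled, owner, quota_ok, role_editor, role_viewer, session_fresh, sso_linked, token_valid} — 20 facts.

20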